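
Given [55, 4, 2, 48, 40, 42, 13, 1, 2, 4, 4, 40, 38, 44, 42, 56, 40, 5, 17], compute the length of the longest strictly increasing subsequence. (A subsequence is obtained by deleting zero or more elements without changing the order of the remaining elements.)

6

Let dp[i] be the longest increasing subsequence ending at position i. Then dp = [1, 1, 1, 2, 2, 3, 2, 1, 2, 3, 3, 4, 4, 5, 5, 6, 5, 4, 5].
The maximum is 6; one witness is 1, 2, 4, 40, 44, 56 at positions 8,9,10,12,14,16.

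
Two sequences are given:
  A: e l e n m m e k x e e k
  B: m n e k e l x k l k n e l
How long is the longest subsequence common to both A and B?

5

Backtracking the LCS table gives one alignment: n (A4,B2) → e (A7,B3) → k (A8,B4) → x (A9,B7) → e (A10,B12).
So the longest common subsequence has length 5.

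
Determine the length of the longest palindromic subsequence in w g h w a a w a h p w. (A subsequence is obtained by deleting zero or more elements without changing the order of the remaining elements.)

8

One longest palindromic subsequence is whwaawhw (positions 1,3,4,5,6,7,9,11); it reads the same forward and backward, and the interval DP gives dp[1][11] = 8.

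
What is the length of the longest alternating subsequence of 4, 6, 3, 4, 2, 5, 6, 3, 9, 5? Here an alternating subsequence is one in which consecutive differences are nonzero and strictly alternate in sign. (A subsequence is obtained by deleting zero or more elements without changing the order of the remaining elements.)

Track the best alternating length ending on an up-step vs a down-step at each position: up/down = 1/1, 2/1, 1/3, 4/3, 1/5, 6/3, 6/1, 6/7, 8/1, 8/9.
The maximum over both is 9; one such subsequence is 4, 6, 3, 4, 2, 5, 3, 9, 5.

9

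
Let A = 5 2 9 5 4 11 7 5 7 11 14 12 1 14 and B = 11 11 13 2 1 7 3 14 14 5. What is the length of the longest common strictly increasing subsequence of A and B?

For each value that appears in both, track the longest common increasing run ending there.
The best achievable length is 3; one witness is 2, 7, 14 (A-positions 2,7,11, B-positions 4,6,8).

3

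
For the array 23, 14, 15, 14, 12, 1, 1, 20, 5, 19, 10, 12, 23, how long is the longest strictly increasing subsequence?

Scanning left to right, the best length ending at each element is: 23→1, 14→1, 15→2, 14→1, 12→1, 1→1, 1→1, 20→3, 5→2, 19→3, 10→3, 12→4, 23→5.
So the longest increasing subsequence has length 5, e.g. 1, 5, 10, 12, 23.

5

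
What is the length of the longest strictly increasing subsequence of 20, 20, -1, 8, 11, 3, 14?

One longest increasing subsequence is -1, 8, 11, 14 (positions 3,4,5,7), of length 4; no longer one exists.

4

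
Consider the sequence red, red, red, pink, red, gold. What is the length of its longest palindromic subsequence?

4

One longest palindromic subsequence is red red red red (positions 1,2,3,5); it reads the same forward and backward, and the interval DP gives dp[1][6] = 4.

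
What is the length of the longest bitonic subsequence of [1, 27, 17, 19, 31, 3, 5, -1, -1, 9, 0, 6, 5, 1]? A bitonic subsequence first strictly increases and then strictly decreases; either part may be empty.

8

One longest bitonic subsequence is 1, 17, 19, 31, 9, 6, 5, 1 (positions 1,3,4,5,10,12,13,14): it rises to 31 then falls. Length 8 is optimal.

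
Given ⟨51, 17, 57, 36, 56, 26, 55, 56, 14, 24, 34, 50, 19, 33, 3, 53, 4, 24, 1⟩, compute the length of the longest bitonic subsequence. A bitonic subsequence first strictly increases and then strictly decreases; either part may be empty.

8

One longest bitonic subsequence is 51, 57, 56, 55, 50, 33, 24, 1 (positions 1,3,5,7,12,14,18,19): it rises to 57 then falls. Length 8 is optimal.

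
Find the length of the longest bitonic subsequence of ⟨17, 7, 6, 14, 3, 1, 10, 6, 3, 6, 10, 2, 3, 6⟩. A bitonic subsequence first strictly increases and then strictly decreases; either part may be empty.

One longest bitonic subsequence is 17, 14, 10, 6, 3, 2 (positions 1,4,7,8,9,12): it rises to 17 then falls. Length 6 is optimal.

6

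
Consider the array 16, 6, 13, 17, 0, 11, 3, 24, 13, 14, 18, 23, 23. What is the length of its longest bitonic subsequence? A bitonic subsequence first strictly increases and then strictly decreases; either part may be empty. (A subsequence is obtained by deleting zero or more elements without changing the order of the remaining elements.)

6

One longest bitonic subsequence is 6, 11, 13, 14, 18, 23 (positions 2,6,9,10,11,12): it rises to 23 then falls. Length 6 is optimal.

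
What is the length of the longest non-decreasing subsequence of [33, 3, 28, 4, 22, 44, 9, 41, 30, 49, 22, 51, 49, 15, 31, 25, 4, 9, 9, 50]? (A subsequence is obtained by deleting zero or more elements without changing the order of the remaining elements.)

Scanning left to right, the best length ending at each element is: 33→1, 3→1, 28→2, 4→2, 22→3, 44→4, 9→3, 41→4, 30→4, 49→5, 22→4, 51→6, 49→6, 15→4, 31→5, 25→5, 4→3, 9→4, 9→5, 50→7.
So the longest non-decreasing subsequence has length 7, e.g. 3, 4, 22, 44, 49, 49, 50.

7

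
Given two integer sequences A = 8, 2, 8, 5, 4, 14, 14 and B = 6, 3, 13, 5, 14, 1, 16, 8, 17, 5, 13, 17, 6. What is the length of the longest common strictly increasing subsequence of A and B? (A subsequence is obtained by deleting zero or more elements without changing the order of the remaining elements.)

2

A longest common strictly increasing subsequence is 5, 14 (length 2); it appears in order in both A and B, and no longer such subsequence exists.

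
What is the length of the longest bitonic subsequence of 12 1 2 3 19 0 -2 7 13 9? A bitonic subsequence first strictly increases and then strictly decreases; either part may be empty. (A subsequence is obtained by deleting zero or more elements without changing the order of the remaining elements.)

Let inc[i] be the LIS ending at i and dec[i] the longest strictly decreasing subsequence starting at i. inc = [1, 1, 2, 3, 4, 1, 1, 4, 5, 5], dec = [4, 3, 3, 3, 3, 2, 1, 1, 2, 1].
max_i inc[i]+dec[i]−1 = 6, with one witness 1, 2, 3, 19, 13, 9.

6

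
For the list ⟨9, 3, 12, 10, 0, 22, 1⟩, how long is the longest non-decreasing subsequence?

3

One longest non-decreasing subsequence is 9, 12, 22 (positions 1,3,6), of length 3; no longer one exists.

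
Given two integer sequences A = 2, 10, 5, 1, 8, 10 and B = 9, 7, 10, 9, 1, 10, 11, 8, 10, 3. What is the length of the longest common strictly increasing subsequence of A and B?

3

For each value that appears in both, track the longest common increasing run ending there.
The best achievable length is 3; one witness is 1, 8, 10 (A-positions 4,5,6, B-positions 5,8,9).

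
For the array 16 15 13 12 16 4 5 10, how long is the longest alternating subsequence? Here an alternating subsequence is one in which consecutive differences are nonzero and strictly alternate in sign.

5

A longest alternating subsequence is 16, 15, 16, 4, 5 (positions 1,2,5,6,7); its 4 consecutive differences strictly alternate in sign, and length 5 is optimal.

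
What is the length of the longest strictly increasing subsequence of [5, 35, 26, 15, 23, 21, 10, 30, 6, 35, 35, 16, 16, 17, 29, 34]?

Scanning left to right, the best length ending at each element is: 5→1, 35→2, 26→2, 15→2, 23→3, 21→3, 10→2, 30→4, 6→2, 35→5, 35→5, 16→3, 16→3, 17→4, 29→5, 34→6.
So the longest increasing subsequence has length 6, e.g. 5, 15, 16, 17, 29, 34.

6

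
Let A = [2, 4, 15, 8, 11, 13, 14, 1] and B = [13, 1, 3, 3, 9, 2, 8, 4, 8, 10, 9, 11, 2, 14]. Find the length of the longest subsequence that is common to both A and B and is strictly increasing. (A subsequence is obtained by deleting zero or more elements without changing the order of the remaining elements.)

For each value that appears in both, track the longest common increasing run ending there.
The best achievable length is 5; one witness is 2, 4, 8, 11, 14 (A-positions 1,2,4,5,7, B-positions 6,8,9,12,14).

5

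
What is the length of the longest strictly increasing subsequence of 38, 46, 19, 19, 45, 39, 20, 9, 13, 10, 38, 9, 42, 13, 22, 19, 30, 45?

6

Let dp[i] be the longest increasing subsequence ending at position i. Then dp = [1, 2, 1, 1, 2, 2, 2, 1, 2, 2, 3, 1, 4, 3, 4, 4, 5, 6].
The maximum is 6; one witness is 9, 10, 13, 22, 30, 45 at positions 8,10,14,15,17,18.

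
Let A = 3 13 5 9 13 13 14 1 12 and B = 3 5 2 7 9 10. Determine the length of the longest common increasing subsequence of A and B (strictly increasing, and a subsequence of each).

3

For each value that appears in both, track the longest common increasing run ending there.
The best achievable length is 3; one witness is 3, 5, 9 (A-positions 1,3,4, B-positions 1,2,5).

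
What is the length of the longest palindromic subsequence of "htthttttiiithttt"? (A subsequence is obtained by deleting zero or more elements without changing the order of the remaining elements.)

11

One longest palindromic subsequence is ttttiiitttt (positions 2,3,5,8,9,10,11,12,14,15,16); it reads the same forward and backward, and the interval DP gives dp[1][16] = 11.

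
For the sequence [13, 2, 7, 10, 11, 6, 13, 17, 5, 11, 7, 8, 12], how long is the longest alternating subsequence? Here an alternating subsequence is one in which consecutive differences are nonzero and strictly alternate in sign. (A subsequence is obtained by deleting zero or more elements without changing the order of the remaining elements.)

9

Track the best alternating length ending on an up-step vs a down-step at each position: up/down = 1/1, 1/2, 3/2, 3/2, 3/2, 3/4, 5/1, 5/1, 3/6, 7/6, 7/8, 9/8, 9/6.
The maximum over both is 9; one such subsequence is 13, 2, 7, 6, 13, 5, 11, 7, 8.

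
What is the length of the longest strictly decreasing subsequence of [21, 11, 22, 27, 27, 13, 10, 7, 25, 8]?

4

Let dp[i] be the longest decreasing subsequence ending at position i. Then dp = [1, 2, 1, 1, 1, 2, 3, 4, 2, 4].
The maximum is 4; one witness is 21, 11, 10, 7 at positions 1,2,7,8.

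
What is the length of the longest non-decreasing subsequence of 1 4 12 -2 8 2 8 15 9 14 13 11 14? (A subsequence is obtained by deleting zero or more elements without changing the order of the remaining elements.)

7

Let dp[i] be the longest non-decreasing subsequence ending at position i. Then dp = [1, 2, 3, 1, 3, 2, 4, 5, 5, 6, 6, 6, 7].
The maximum is 7; one witness is 1, 4, 8, 8, 9, 14, 14 at positions 1,2,5,7,9,10,13.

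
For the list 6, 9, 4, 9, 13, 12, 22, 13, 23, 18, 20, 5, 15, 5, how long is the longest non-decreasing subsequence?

7

One longest non-decreasing subsequence is 6, 9, 9, 13, 13, 18, 20 (positions 1,2,4,5,8,10,11), of length 7; no longer one exists.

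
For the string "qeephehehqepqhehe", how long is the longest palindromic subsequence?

11

Using dp[i][j] = 2 + dp[i+1][j−1] if the ends match, else max(dp[i+1][j], dp[i][j−1]):
dp[1][17] = 11. A witness is ehehqpqhehe at positions 2,5,6,7,10,12,13,14,15,16,17.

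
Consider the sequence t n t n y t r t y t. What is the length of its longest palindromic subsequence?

One longest palindromic subsequence is tytrtyt (positions 1,5,6,7,8,9,10); it reads the same forward and backward, and the interval DP gives dp[1][10] = 7.

7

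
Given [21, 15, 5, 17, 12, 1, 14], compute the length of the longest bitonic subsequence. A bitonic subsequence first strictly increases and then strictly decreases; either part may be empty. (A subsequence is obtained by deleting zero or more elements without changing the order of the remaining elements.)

Let inc[i] be the LIS ending at i and dec[i] the longest strictly decreasing subsequence starting at i. inc = [1, 1, 1, 2, 2, 1, 3], dec = [4, 3, 2, 3, 2, 1, 1].
max_i inc[i]+dec[i]−1 = 4, with one witness 21, 17, 12, 1.

4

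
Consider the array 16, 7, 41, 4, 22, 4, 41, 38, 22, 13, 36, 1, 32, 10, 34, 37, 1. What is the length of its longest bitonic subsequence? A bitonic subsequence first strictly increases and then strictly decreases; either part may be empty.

8

Let inc[i] be the LIS ending at i and dec[i] the longest strictly decreasing subsequence starting at i. inc = [1, 1, 2, 1, 2, 1, 3, 3, 2, 2, 3, 1, 3, 2, 4, 5, 1], dec = [4, 3, 6, 2, 4, 2, 6, 5, 4, 3, 4, 1, 3, 2, 2, 2, 1].
max_i inc[i]+dec[i]−1 = 8, with one witness 16, 22, 41, 38, 36, 32, 10, 1.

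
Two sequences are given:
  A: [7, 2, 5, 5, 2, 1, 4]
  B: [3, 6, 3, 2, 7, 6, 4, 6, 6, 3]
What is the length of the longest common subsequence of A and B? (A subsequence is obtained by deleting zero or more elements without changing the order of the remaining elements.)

2

A longest common subsequence is 7, 4 (length 2); the LCS DP confirms no longer common subsequence exists.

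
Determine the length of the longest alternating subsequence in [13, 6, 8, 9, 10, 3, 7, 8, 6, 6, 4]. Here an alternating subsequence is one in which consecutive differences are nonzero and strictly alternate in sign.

Track the best alternating length ending on an up-step vs a down-step at each position: up/down = 1/1, 1/2, 3/2, 3/2, 3/2, 1/4, 5/4, 5/4, 5/6, 5/6, 5/6.
The maximum over both is 6; one such subsequence is 13, 6, 8, 3, 7, 6.

6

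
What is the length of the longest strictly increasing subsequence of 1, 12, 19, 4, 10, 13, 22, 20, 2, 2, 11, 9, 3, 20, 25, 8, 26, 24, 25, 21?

One longest increasing subsequence is 1, 4, 10, 13, 22, 25, 26 (positions 1,4,5,6,7,15,17), of length 7; no longer one exists.

7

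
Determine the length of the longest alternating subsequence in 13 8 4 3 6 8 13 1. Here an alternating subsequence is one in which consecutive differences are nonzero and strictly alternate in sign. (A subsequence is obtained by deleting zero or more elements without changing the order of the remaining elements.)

4

Track the best alternating length ending on an up-step vs a down-step at each position: up/down = 1/1, 1/2, 1/2, 1/2, 3/2, 3/2, 3/1, 1/4.
The maximum over both is 4; one such subsequence is 13, 4, 6, 1.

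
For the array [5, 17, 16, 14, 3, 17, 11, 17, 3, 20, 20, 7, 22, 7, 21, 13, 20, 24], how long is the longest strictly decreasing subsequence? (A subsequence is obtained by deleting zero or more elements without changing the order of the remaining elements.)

5

One longest decreasing subsequence is 17, 16, 14, 11, 3 (positions 2,3,4,7,9), of length 5; no longer one exists.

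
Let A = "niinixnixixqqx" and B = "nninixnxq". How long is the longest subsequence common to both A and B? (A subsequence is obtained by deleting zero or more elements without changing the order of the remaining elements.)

Backtracking the LCS table gives one alignment: n (A1,B2) → i (A3,B3) → n (A4,B4) → i (A5,B5) → x (A6,B6) → n (A7,B7) → x (A11,B8) → q (A13,B9).
So the longest common subsequence has length 8.

8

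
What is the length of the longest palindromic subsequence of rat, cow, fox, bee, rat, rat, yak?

Using dp[i][j] = 2 + dp[i+1][j−1] if the ends match, else max(dp[i+1][j], dp[i][j−1]):
dp[1][7] = 3. A witness is rat rat rat at positions 1,5,6.

3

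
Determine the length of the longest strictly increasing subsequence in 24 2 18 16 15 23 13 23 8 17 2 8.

3

One longest increasing subsequence is 2, 18, 23 (positions 2,3,6), of length 3; no longer one exists.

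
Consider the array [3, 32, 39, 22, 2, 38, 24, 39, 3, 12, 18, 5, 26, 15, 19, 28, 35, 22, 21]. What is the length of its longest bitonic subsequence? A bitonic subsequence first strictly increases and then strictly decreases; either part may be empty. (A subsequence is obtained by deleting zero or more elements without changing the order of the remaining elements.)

Let inc[i] be the LIS ending at i and dec[i] the longest strictly decreasing subsequence starting at i. inc = [1, 2, 3, 2, 1, 3, 3, 4, 2, 3, 4, 3, 5, 4, 5, 6, 7, 6, 6], dec = [2, 4, 5, 3, 1, 4, 3, 4, 1, 2, 2, 1, 3, 1, 1, 3, 3, 2, 1].
max_i inc[i]+dec[i]−1 = 9, with one witness 2, 3, 12, 18, 26, 28, 35, 22, 21.

9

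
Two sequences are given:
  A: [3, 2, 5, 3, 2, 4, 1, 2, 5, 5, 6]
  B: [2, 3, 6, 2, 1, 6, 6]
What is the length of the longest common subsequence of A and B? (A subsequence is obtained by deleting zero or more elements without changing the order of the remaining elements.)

5

A longest common subsequence is 2, 3, 2, 1, 6 (length 5); the LCS DP confirms no longer common subsequence exists.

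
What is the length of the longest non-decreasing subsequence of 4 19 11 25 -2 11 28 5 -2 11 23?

5

Let dp[i] be the longest non-decreasing subsequence ending at position i. Then dp = [1, 2, 2, 3, 1, 3, 4, 2, 2, 4, 5].
The maximum is 5; one witness is 4, 11, 11, 11, 23 at positions 1,3,6,10,11.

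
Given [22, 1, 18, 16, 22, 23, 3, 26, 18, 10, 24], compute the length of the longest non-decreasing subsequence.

5

One longest non-decreasing subsequence is 1, 18, 22, 23, 26 (positions 2,3,5,6,8), of length 5; no longer one exists.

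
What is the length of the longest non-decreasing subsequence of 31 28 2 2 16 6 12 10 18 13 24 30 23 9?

Let dp[i] be the longest non-decreasing subsequence ending at position i. Then dp = [1, 1, 1, 2, 3, 3, 4, 4, 5, 5, 6, 7, 6, 4].
The maximum is 7; one witness is 2, 2, 6, 12, 18, 24, 30 at positions 3,4,6,7,9,11,12.

7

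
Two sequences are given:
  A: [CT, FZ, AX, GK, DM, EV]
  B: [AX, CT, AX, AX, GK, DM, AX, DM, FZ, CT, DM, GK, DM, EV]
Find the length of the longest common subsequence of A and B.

A longest common subsequence is CT, FZ, GK, DM, EV (length 5); the LCS DP confirms no longer common subsequence exists.

5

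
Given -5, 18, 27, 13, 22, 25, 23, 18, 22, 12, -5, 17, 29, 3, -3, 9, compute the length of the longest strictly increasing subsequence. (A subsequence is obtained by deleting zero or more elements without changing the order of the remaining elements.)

5

Scanning left to right, the best length ending at each element is: -5→1, 18→2, 27→3, 13→2, 22→3, 25→4, 23→4, 18→3, 22→4, 12→2, -5→1, 17→3, 29→5, 3→2, -3→2, 9→3.
So the longest increasing subsequence has length 5, e.g. -5, 18, 22, 25, 29.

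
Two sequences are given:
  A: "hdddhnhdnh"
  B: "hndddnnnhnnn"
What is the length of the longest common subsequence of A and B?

Backtracking the LCS table gives one alignment: h (A1,B1) → d (A2,B3) → d (A3,B4) → d (A4,B5) → h (A5,B9) → n (A6,B11) → n (A9,B12).
So the longest common subsequence has length 7.

7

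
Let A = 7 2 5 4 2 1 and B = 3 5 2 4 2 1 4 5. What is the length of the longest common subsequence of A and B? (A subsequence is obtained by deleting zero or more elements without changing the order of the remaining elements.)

4

Backtracking the LCS table gives one alignment: 2 (A2,B3) → 4 (A4,B4) → 2 (A5,B5) → 1 (A6,B6).
So the longest common subsequence has length 4.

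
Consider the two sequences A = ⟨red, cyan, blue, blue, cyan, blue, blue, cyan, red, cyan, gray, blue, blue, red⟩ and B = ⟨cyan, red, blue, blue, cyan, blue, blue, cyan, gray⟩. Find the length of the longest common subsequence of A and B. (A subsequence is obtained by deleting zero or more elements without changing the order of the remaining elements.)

Backtracking the LCS table gives one alignment: red (A1,B2) → blue (A3,B3) → blue (A4,B4) → cyan (A5,B5) → blue (A6,B6) → blue (A7,B7) → cyan (A10,B8) → gray (A11,B9).
So the longest common subsequence has length 8.

8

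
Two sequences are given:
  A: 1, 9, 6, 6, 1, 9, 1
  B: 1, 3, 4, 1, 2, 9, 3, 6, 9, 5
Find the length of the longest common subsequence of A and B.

A longest common subsequence is 1, 9, 6, 9 (length 4); the LCS DP confirms no longer common subsequence exists.

4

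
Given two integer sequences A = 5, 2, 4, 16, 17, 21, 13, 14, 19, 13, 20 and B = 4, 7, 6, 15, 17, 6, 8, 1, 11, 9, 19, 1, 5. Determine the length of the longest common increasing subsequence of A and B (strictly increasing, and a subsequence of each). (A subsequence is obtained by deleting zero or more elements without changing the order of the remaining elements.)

A longest common strictly increasing subsequence is 4, 17, 19 (length 3); it appears in order in both A and B, and no longer such subsequence exists.

3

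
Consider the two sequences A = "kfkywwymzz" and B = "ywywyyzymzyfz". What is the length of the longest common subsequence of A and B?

Backtracking the LCS table gives one alignment: y (A4,B1) → w (A5,B2) → w (A6,B4) → y (A7,B8) → m (A8,B9) → z (A9,B10) → z (A10,B13).
So the longest common subsequence has length 7.

7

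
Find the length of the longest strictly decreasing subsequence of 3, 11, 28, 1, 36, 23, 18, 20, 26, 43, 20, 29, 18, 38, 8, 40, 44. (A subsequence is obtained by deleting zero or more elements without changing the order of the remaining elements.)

5

One longest decreasing subsequence is 28, 23, 20, 18, 8 (positions 3,6,8,13,15), of length 5; no longer one exists.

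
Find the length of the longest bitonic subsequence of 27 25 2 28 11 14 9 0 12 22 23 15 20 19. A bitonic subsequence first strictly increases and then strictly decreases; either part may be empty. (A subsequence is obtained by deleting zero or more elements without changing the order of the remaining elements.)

Let inc[i] be the LIS ending at i and dec[i] the longest strictly decreasing subsequence starting at i. inc = [1, 1, 1, 2, 2, 3, 2, 1, 3, 4, 5, 4, 5, 5], dec = [5, 4, 2, 4, 3, 3, 2, 1, 1, 3, 3, 1, 2, 1].
max_i inc[i]+dec[i]−1 = 7, with one witness 2, 11, 14, 22, 23, 20, 19.

7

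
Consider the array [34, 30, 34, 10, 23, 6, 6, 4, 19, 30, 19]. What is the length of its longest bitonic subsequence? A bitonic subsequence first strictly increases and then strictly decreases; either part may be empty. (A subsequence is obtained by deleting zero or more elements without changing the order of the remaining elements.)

5

Let inc[i] be the LIS ending at i and dec[i] the longest strictly decreasing subsequence starting at i. inc = [1, 1, 2, 1, 2, 1, 1, 1, 2, 3, 2], dec = [5, 4, 4, 3, 3, 2, 2, 1, 1, 2, 1].
max_i inc[i]+dec[i]−1 = 5, with one witness 34, 30, 23, 6, 4.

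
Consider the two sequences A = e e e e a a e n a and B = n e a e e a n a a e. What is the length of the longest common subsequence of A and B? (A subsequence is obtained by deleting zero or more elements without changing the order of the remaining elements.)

A longest common subsequence is eeeaae (length 6); the LCS DP confirms no longer common subsequence exists.

6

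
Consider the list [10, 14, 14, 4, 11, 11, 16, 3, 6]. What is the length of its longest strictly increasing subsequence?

Let dp[i] be the longest increasing subsequence ending at position i. Then dp = [1, 2, 2, 1, 2, 2, 3, 1, 2].
The maximum is 3; one witness is 10, 14, 16 at positions 1,2,7.

3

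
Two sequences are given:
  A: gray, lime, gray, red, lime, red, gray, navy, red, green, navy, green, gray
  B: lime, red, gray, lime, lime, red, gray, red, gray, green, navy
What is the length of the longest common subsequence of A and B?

8

Backtracking the LCS table gives one alignment: gray (A1,B3) → lime (A2,B4) → lime (A5,B5) → red (A6,B6) → gray (A7,B7) → red (A9,B8) → green (A10,B10) → navy (A11,B11).
So the longest common subsequence has length 8.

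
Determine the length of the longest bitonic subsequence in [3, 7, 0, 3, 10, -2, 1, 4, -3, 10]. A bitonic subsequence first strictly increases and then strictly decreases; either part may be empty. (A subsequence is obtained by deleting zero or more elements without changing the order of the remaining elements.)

5

One longest bitonic subsequence is 3, 7, 3, 1, -3 (positions 1,2,4,7,9): it rises to 7 then falls. Length 5 is optimal.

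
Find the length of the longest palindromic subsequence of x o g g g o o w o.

One longest palindromic subsequence is ogggo (positions 2,3,4,5,9); it reads the same forward and backward, and the interval DP gives dp[1][9] = 5.

5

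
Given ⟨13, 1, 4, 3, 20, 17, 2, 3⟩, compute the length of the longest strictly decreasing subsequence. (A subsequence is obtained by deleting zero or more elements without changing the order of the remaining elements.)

4

Scanning left to right, the best length ending at each element is: 13→1, 1→2, 4→2, 3→3, 20→1, 17→2, 2→4, 3→3.
So the longest decreasing subsequence has length 4, e.g. 13, 4, 3, 2.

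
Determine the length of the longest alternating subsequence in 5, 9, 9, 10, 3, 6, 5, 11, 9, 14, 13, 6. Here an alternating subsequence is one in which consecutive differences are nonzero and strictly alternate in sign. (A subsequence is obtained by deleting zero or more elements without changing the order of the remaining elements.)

Track the best alternating length ending on an up-step vs a down-step at each position: up/down = 1/1, 2/1, 2/1, 2/1, 1/3, 4/3, 4/5, 6/1, 6/7, 8/1, 8/9, 6/9.
The maximum over both is 9; one such subsequence is 5, 9, 3, 6, 5, 11, 9, 14, 13.

9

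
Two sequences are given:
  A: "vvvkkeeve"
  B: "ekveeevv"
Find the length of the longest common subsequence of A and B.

4

Backtracking the LCS table gives one alignment: v (A1,B3) → e (A6,B5) → e (A7,B6) → v (A8,B8).
So the longest common subsequence has length 4.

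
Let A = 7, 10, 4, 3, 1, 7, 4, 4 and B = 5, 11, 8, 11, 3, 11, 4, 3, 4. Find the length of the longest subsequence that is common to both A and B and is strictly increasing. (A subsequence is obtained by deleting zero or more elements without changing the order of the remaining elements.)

2

For each value that appears in both, track the longest common increasing run ending there.
The best achievable length is 2; one witness is 3, 4 (A-positions 4,7, B-positions 5,7).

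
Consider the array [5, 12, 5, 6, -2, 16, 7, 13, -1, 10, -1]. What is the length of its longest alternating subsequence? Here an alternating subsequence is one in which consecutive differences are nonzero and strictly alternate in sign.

Track the best alternating length ending on an up-step vs a down-step at each position: up/down = 1/1, 2/1, 1/3, 4/3, 1/5, 6/1, 6/7, 8/7, 6/9, 10/9, 6/11.
The maximum over both is 11; one such subsequence is 5, 12, 5, 6, -2, 16, 7, 13, -1, 10, -1.

11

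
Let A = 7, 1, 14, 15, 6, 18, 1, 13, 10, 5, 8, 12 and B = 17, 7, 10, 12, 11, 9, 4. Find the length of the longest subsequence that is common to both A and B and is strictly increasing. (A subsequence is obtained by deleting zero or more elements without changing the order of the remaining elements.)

3

A longest common strictly increasing subsequence is 7, 10, 12 (length 3); it appears in order in both A and B, and no longer such subsequence exists.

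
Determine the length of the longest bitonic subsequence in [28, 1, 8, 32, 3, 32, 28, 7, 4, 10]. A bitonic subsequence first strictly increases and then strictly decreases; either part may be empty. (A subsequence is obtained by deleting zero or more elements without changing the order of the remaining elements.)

6

Let inc[i] be the LIS ending at i and dec[i] the longest strictly decreasing subsequence starting at i. inc = [1, 1, 2, 3, 2, 3, 3, 3, 3, 4], dec = [4, 1, 3, 4, 1, 4, 3, 2, 1, 1].
max_i inc[i]+dec[i]−1 = 6, with one witness 1, 8, 32, 28, 7, 4.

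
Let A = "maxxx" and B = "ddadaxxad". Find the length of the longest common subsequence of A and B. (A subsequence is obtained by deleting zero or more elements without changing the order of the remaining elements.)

A longest common subsequence is axx (length 3); the LCS DP confirms no longer common subsequence exists.

3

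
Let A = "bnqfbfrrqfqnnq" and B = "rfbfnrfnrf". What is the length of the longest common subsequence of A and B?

Backtracking the LCS table gives one alignment: f (A4,B2) → b (A5,B3) → f (A6,B4) → r (A7,B6) → r (A8,B9) → f (A10,B10).
So the longest common subsequence has length 6.

6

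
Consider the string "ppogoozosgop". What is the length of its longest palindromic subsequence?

9

One longest palindromic subsequence is pogozogop (positions 1,3,4,6,7,8,10,11,12); it reads the same forward and backward, and the interval DP gives dp[1][12] = 9.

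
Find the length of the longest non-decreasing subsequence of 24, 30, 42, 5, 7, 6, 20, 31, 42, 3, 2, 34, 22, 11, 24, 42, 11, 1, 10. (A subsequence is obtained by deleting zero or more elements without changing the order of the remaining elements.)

6

Let dp[i] be the longest non-decreasing subsequence ending at position i. Then dp = [1, 2, 3, 1, 2, 2, 3, 4, 5, 1, 1, 5, 4, 3, 5, 6, 4, 1, 3].
The maximum is 6; one witness is 5, 7, 20, 31, 42, 42 at positions 4,5,7,8,9,16.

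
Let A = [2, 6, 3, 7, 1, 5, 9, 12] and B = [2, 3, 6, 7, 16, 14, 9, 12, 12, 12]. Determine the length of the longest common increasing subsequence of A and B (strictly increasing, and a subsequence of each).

5

A longest common strictly increasing subsequence is 2, 3, 7, 9, 12 (length 5); it appears in order in both A and B, and no longer such subsequence exists.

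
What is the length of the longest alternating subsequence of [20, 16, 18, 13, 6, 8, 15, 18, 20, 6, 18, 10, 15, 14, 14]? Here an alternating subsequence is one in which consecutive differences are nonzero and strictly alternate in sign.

Track the best alternating length ending on an up-step vs a down-step at each position: up/down = 1/1, 1/2, 3/2, 1/4, 1/4, 5/4, 5/4, 5/2, 5/1, 1/6, 7/6, 7/8, 9/8, 9/10, 9/10.
The maximum over both is 10; one such subsequence is 20, 16, 18, 6, 8, 6, 18, 10, 15, 14.

10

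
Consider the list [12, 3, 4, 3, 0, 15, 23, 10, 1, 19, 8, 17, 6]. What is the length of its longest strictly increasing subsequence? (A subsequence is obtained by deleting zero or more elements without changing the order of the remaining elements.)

4

One longest increasing subsequence is 3, 4, 15, 23 (positions 2,3,6,7), of length 4; no longer one exists.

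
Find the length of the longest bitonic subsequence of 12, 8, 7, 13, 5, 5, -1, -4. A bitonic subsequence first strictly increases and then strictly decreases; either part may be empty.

6

Let inc[i] be the LIS ending at i and dec[i] the longest strictly decreasing subsequence starting at i. inc = [1, 1, 1, 2, 1, 1, 1, 1], dec = [6, 5, 4, 4, 3, 3, 2, 1].
max_i inc[i]+dec[i]−1 = 6, with one witness 12, 8, 7, 5, -1, -4.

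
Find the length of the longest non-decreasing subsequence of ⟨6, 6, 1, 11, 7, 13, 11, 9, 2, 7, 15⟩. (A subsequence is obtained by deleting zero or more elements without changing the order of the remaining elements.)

5

One longest non-decreasing subsequence is 6, 6, 11, 13, 15 (positions 1,2,4,6,11), of length 5; no longer one exists.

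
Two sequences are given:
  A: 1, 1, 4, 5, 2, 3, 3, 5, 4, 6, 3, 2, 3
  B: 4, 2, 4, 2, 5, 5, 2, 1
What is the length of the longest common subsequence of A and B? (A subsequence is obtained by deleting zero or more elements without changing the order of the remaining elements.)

Backtracking the LCS table gives one alignment: 4 (A3,B3) → 5 (A4,B5) → 5 (A8,B6) → 2 (A12,B7).
So the longest common subsequence has length 4.

4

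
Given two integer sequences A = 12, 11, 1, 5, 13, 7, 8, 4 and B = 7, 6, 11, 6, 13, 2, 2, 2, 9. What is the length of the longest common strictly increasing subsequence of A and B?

2

A longest common strictly increasing subsequence is 11, 13 (length 2); it appears in order in both A and B, and no longer such subsequence exists.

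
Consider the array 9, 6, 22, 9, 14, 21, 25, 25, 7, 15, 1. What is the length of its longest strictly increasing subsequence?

5

Let dp[i] be the longest increasing subsequence ending at position i. Then dp = [1, 1, 2, 2, 3, 4, 5, 5, 2, 4, 1].
The maximum is 5; one witness is 6, 9, 14, 21, 25 at positions 2,4,5,6,7.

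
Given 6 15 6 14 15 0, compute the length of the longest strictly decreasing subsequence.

One longest decreasing subsequence is 15, 6, 0 (positions 2,3,6), of length 3; no longer one exists.

3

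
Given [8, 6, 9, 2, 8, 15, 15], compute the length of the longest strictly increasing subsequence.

One longest increasing subsequence is 8, 9, 15 (positions 1,3,6), of length 3; no longer one exists.

3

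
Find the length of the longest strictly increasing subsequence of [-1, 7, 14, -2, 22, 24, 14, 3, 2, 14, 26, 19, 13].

6

One longest increasing subsequence is -1, 7, 14, 22, 24, 26 (positions 1,2,3,5,6,11), of length 6; no longer one exists.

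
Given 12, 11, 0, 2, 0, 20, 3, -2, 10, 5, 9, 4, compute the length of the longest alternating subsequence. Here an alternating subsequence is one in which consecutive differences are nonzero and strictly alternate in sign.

10

A longest alternating subsequence is 12, 0, 2, 0, 20, 3, 10, 5, 9, 4 (positions 1,3,4,5,6,7,9,10,11,12); its 9 consecutive differences strictly alternate in sign, and length 10 is optimal.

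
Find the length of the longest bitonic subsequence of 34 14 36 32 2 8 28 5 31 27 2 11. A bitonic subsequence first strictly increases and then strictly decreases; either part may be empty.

6

One longest bitonic subsequence is 34, 36, 32, 31, 27, 11 (positions 1,3,4,9,10,12): it rises to 36 then falls. Length 6 is optimal.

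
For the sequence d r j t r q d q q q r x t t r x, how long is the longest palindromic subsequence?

One longest palindromic subsequence is rtrqqqqrtr (positions 2,4,5,6,8,9,10,11,14,15); it reads the same forward and backward, and the interval DP gives dp[1][16] = 10.

10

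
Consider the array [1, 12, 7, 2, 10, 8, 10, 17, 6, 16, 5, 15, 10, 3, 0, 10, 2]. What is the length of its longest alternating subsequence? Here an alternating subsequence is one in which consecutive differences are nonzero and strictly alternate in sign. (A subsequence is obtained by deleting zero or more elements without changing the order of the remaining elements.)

13

Track the best alternating length ending on an up-step vs a down-step at each position: up/down = 1/1, 2/1, 2/3, 2/3, 4/3, 4/5, 6/3, 6/1, 4/7, 8/7, 4/9, 10/9, 10/11, 4/11, 1/11, 12/11, 12/13.
The maximum over both is 13; one such subsequence is 1, 12, 7, 10, 8, 10, 6, 16, 5, 15, 3, 10, 2.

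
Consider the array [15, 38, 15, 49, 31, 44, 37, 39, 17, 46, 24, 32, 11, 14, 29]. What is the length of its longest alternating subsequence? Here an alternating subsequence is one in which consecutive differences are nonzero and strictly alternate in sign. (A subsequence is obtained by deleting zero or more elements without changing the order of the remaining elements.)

Track the best alternating length ending on an up-step vs a down-step at each position: up/down = 1/1, 2/1, 1/3, 4/1, 4/5, 6/5, 6/7, 8/7, 4/9, 10/5, 10/11, 12/11, 1/13, 14/13, 14/13.
The maximum over both is 14; one such subsequence is 15, 38, 15, 49, 31, 44, 37, 39, 17, 46, 24, 32, 11, 14.

14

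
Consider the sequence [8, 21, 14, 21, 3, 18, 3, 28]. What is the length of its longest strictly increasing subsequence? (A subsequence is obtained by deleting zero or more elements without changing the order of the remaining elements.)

Scanning left to right, the best length ending at each element is: 8→1, 21→2, 14→2, 21→3, 3→1, 18→3, 3→1, 28→4.
So the longest increasing subsequence has length 4, e.g. 8, 14, 21, 28.

4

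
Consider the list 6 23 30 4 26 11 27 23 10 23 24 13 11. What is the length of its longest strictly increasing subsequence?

4

Let dp[i] be the longest increasing subsequence ending at position i. Then dp = [1, 2, 3, 1, 3, 2, 4, 3, 2, 3, 4, 3, 3].
The maximum is 4; one witness is 6, 23, 26, 27 at positions 1,2,5,7.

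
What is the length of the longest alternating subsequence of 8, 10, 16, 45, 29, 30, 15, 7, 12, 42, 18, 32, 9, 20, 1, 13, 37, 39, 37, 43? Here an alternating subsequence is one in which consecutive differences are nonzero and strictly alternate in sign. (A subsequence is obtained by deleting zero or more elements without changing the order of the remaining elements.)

Track the best alternating length ending on an up-step vs a down-step at each position: up/down = 1/1, 2/1, 2/1, 2/1, 2/3, 4/3, 2/5, 1/5, 6/5, 6/3, 6/7, 8/7, 6/9, 10/9, 1/11, 12/11, 12/7, 12/7, 12/13, 14/3.
The maximum over both is 14; one such subsequence is 8, 45, 29, 30, 15, 42, 18, 32, 9, 20, 1, 39, 37, 43.

14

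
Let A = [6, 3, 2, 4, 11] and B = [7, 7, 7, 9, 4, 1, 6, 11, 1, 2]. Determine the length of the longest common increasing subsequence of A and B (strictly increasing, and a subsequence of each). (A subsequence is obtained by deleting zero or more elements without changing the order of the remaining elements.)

2

A longest common strictly increasing subsequence is 4, 11 (length 2); it appears in order in both A and B, and no longer such subsequence exists.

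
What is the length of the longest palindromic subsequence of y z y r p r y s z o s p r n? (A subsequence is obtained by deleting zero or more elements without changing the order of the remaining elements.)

7

One longest palindromic subsequence is rpsospr (positions 4,5,8,10,11,12,13); it reads the same forward and backward, and the interval DP gives dp[1][14] = 7.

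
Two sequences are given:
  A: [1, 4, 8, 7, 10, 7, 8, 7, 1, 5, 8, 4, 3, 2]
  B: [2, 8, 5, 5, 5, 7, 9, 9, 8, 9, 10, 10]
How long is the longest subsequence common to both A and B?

3

A longest common subsequence is 8, 7, 10 (length 3); the LCS DP confirms no longer common subsequence exists.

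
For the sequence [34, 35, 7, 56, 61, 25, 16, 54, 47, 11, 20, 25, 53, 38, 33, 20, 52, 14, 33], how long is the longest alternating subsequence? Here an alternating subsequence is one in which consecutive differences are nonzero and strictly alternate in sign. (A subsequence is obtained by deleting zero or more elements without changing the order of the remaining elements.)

12

A longest alternating subsequence is 34, 35, 7, 56, 25, 54, 47, 53, 38, 52, 14, 33 (positions 1,2,3,4,6,8,9,13,14,17,18,19); its 11 consecutive differences strictly alternate in sign, and length 12 is optimal.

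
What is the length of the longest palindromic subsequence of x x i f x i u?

Using dp[i][j] = 2 + dp[i+1][j−1] if the ends match, else max(dp[i+1][j], dp[i][j−1]):
dp[1][7] = 3. A witness is ixi at positions 3,5,6.

3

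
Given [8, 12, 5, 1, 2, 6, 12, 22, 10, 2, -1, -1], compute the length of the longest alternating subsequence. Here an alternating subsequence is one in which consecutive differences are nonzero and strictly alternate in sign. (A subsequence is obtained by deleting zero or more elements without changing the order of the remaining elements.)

Track the best alternating length ending on an up-step vs a down-step at each position: up/down = 1/1, 2/1, 1/3, 1/3, 4/3, 4/3, 4/1, 4/1, 4/5, 4/5, 1/5, 1/5.
The maximum over both is 5; one such subsequence is 8, 12, 5, 12, 10.

5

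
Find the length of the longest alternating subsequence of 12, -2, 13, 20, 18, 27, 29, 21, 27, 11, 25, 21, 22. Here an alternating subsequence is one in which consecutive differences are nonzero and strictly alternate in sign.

11

Track the best alternating length ending on an up-step vs a down-step at each position: up/down = 1/1, 1/2, 3/1, 3/1, 3/4, 5/1, 5/1, 5/6, 7/6, 3/8, 9/8, 9/10, 11/10.
The maximum over both is 11; one such subsequence is 12, -2, 20, 18, 27, 21, 27, 11, 25, 21, 22.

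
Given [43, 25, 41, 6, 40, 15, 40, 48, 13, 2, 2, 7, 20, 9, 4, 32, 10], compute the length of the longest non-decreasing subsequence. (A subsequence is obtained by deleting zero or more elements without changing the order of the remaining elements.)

One longest non-decreasing subsequence is 2, 2, 7, 20, 32 (positions 10,11,12,13,16), of length 5; no longer one exists.

5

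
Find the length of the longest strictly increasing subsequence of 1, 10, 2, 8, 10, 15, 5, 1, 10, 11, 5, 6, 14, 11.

6

Let dp[i] be the longest increasing subsequence ending at position i. Then dp = [1, 2, 2, 3, 4, 5, 3, 1, 4, 5, 3, 4, 6, 5].
The maximum is 6; one witness is 1, 2, 8, 10, 11, 14 at positions 1,3,4,5,10,13.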